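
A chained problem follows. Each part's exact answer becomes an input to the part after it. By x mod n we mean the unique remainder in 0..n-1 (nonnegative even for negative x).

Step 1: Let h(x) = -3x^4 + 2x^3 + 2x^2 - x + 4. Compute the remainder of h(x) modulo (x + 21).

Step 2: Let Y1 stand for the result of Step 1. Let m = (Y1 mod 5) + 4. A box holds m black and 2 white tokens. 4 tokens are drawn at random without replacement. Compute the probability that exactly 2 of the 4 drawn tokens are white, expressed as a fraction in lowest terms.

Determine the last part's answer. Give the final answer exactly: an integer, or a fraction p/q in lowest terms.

3/14

Step 1: remainder = value at the root: -3*(-21)^4 + 2*(-21)^3 + 2*(-21)^2 - 1*(-21)^1 + 4 = (-583443) + (-18522) + (882) + (21) + (4) = -601058; answer -601058
Step 2: Y1 = -601058; m = 6; total draws C(8,4) = 70; favorable C(2,2)*C(6,2) = 15; P = 3/14; answer 3/14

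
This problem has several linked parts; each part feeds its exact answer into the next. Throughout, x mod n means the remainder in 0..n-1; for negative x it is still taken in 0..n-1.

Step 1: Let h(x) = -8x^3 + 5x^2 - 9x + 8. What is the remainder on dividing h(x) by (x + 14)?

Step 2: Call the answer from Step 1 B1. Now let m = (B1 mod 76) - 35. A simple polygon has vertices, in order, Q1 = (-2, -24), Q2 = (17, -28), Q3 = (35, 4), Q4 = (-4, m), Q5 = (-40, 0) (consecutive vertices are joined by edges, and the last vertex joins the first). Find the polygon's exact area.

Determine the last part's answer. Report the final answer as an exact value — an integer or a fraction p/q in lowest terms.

2713/2

Step 1: remainder = value at the root: -8*(-14)^3 + 5*(-14)^2 - 9*(-14)^1 + 8 = (21952) + (980) + (126) + (8) = 23066; answer 23066
Step 2: B1 = 23066; m = 3; cross terms: (-2*-28 - 17*-24)=464, (17*4 - 35*-28)=1048, (35*3 - -4*4)=121, (-4*0 - -40*3)=120, (-40*-24 - -2*0)=960; twice the area = |2713| = 2713; area = 2713/2; answer 2713/2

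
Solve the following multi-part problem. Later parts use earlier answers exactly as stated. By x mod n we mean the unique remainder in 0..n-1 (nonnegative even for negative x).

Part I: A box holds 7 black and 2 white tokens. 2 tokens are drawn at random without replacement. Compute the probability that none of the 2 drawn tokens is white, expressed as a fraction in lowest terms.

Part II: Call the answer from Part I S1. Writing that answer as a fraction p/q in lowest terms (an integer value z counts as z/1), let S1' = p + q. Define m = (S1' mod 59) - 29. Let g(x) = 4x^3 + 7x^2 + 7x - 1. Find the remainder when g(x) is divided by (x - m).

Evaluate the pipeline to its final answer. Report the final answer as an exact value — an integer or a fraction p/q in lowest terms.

-3371

Part I: total draws C(9,2) = 36; favorable C(7,2) = 21; P = 7/12; answer 7/12
Part II: S1 = 7/12; threaded value p + q = 19; m = -10; remainder = value at the root: 4*(-10)^3 + 7*(-10)^2 + 7*(-10)^1 - 1 = (-4000) + (700) + (-70) + (-1) = -3371; answer -3371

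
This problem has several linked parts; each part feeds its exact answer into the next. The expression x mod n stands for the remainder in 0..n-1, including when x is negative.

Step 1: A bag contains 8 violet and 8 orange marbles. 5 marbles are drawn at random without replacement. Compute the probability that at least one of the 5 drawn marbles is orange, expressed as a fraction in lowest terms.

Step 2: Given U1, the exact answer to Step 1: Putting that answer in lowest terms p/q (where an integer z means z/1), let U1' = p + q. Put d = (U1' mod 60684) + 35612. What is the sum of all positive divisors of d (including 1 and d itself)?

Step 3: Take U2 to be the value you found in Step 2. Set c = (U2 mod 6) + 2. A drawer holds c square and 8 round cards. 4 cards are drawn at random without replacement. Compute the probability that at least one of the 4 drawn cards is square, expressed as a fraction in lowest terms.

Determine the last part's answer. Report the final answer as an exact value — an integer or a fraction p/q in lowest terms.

2/3

Step 1: total draws C(16,5) = 4368; complement C(8,5) = 56; favorable 4368 - 56 = 4312; P = 77/78; answer 77/78
Step 2: U1 = 77/78; threaded value p + q = 155; d = 35767; 35767 = 47 * 761; sigma = (1 + 47) * (1 + 761) = 48 * 762 = 36576; answer 36576
Step 3: U2 = 36576; c = 2; total draws C(10,4) = 210; complement C(8,4) = 70; favorable 210 - 70 = 140; P = 2/3; answer 2/3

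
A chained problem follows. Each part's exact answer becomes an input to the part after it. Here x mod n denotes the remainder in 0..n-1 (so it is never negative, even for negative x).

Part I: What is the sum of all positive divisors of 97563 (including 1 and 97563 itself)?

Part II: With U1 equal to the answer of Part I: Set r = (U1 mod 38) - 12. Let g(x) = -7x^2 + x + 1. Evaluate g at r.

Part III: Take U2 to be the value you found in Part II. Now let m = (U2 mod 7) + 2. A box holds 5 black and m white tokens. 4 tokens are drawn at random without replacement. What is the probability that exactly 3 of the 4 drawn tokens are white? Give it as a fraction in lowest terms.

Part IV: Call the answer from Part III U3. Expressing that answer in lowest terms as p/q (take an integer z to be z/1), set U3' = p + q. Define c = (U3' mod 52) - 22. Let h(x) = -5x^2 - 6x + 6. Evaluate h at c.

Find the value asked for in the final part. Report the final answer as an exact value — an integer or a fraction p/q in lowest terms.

7

Part I: 97563 = 3 * 17 * 1913; sigma = (1 + 3) * (1 + 17) * (1 + 1913) = 4 * 18 * 1914 = 137808; answer 137808
Part II: U1 = 137808; r = 8; -7*(8)^2 + 1*(8)^1 + 1 = (-448) + (8) + (1) = -439; answer -439
Part III: U2 = -439; m = 4; total draws C(9,4) = 126; favorable C(4,3)*C(5,1) = 20; P = 10/63; answer 10/63
Part IV: U3 = 10/63; threaded value p + q = 73; c = -1; -5*(-1)^2 - 6*(-1)^1 + 6 = (-5) + (6) + (6) = 7; answer 7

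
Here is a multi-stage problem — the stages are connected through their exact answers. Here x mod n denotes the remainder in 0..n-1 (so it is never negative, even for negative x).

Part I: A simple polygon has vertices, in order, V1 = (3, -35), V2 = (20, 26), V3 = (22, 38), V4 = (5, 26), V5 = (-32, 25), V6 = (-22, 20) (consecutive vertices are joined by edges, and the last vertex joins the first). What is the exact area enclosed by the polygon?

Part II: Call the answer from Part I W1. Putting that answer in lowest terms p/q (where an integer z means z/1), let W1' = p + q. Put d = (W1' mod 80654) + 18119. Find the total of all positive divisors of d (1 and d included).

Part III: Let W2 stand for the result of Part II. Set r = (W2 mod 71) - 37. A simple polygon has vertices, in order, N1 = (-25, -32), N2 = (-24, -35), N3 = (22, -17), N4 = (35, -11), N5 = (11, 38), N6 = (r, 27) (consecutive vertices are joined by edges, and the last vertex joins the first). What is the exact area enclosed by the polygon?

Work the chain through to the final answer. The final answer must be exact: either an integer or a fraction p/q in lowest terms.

3921/2

Part I: cross terms: (3*26 - 20*-35)=778, (20*38 - 22*26)=188, (22*26 - 5*38)=382, (5*25 - -32*26)=957, (-32*20 - -22*25)=-90, (-22*-35 - 3*20)=710; twice the area = |2925| = 2925; area = 2925/2; answer 2925/2
Part II: W1 = 2925/2; threaded value p + q = 2927; d = 21046; 21046 = 2 * 17 * 619; sigma = (1 + 2) * (1 + 17) * (1 + 619) = 3 * 18 * 620 = 33480; answer 33480
Part III: W2 = 33480; r = 2; cross terms: (-25*-35 - -24*-32)=107, (-24*-17 - 22*-35)=1178, (22*-11 - 35*-17)=353, (35*38 - 11*-11)=1451, (11*27 - 2*38)=221, (2*-32 - -25*27)=611; twice the area = |3921| = 3921; area = 3921/2; answer 3921/2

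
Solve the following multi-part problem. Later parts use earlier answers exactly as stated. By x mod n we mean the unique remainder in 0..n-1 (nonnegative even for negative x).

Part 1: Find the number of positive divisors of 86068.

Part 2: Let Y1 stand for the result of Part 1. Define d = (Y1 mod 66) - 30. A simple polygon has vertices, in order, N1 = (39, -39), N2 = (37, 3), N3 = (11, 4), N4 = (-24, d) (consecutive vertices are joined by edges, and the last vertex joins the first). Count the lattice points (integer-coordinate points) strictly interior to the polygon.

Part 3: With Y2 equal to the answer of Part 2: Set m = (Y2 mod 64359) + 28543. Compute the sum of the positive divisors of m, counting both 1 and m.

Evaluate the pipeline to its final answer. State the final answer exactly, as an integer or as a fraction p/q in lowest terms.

30576

Part 1: 86068 = 2^2 * 21517; number of divisors = (2+1) * (1+1) = 6; answer 6
Part 2: Y1 = 6; d = -24; cross terms: (39*3 - 37*-39)=1560, (37*4 - 11*3)=115, (11*-24 - -24*4)=-168, (-24*-39 - 39*-24)=1872; twice the area = |3379| = 3379; area = 3379/2; boundary points = 2 + 1 + 7 + 3 = 13; strictly interior points = area - boundary/2 + 1 = 1684; answer 1684
Part 3: Y2 = 1684; m = 30227; 30227 = 167 * 181; sigma = (1 + 167) * (1 + 181) = 168 * 182 = 30576; answer 30576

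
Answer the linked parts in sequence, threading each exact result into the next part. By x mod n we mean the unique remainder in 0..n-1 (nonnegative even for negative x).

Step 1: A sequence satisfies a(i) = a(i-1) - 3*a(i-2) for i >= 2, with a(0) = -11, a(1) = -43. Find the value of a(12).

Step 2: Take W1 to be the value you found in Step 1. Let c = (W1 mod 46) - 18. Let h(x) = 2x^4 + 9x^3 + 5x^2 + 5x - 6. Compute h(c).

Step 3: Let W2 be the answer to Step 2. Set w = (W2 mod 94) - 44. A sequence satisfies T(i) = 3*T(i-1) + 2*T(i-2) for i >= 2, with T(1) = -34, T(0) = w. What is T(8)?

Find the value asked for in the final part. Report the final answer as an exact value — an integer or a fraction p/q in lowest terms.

Step 1: a(2) = 1*(-43) - 3*(-11) = -10; iterating: a(2)=-10, a(3)=119, a(4)=149, a(5)=-208, a(6)=-655, a(7)=-31, a(8)=1934, a(9)=2027, a(10)=-3775, a(11)=-9856, a(12)=1469; answer 1469
Step 2: W1 = 1469; c = 25; 2*(25)^4 + 9*(25)^3 + 5*(25)^2 + 5*(25)^1 - 6 = (781250) + (140625) + (3125) + (125) + (-6) = 925119; answer 925119
Step 3: W2 = 925119; w = 21; T(2) = 3*(-34) + 2*(21) = -60; iterating: T(2)=-60, T(3)=-248, T(4)=-864, T(5)=-3088, T(6)=-10992, T(7)=-39152, T(8)=-139440; answer -139440

-139440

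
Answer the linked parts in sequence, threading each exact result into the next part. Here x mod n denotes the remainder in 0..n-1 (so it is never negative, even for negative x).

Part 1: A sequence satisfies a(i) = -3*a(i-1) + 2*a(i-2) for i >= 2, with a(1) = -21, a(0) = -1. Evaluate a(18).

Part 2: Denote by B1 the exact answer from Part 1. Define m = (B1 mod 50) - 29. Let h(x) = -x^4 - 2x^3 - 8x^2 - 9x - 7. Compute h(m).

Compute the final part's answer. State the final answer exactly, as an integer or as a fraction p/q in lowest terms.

-59255

Part 1: a(2) = -3*(-21) + 2*(-1) = 61; iterating: a(2)=61, a(3)=-225, a(4)=797, a(5)=-2841, a(6)=10117, a(7)=-36033, a(8)=128333, a(9)=-457065, a(10)=1627861, a(11)=-5797713, a(12)=20648861, a(13)=-73542009, a(14)=261923749, a(15)=-932855265, a(16)=3322413293, a(17)=-11832950409, a(18)=42143677813; answer 42143677813
Part 2: B1 = 42143677813; m = -16; -1*(-16)^4 - 2*(-16)^3 - 8*(-16)^2 - 9*(-16)^1 - 7 = (-65536) + (8192) + (-2048) + (144) + (-7) = -59255; answer -59255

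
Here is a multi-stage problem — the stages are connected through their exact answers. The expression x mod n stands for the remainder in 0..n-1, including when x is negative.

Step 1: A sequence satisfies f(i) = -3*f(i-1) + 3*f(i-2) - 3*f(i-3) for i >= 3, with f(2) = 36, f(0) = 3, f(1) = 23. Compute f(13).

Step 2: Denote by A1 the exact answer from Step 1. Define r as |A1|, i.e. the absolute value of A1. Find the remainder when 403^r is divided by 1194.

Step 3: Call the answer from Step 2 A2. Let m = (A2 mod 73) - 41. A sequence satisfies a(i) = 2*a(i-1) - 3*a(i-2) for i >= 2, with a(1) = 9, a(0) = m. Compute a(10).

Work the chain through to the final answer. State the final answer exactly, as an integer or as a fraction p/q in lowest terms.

-5673

Step 1: f(3) = -3*(36) + 3*(23) - 3*(3) = -48; iterating: f(3)=-48, f(4)=183, f(5)=-801, f(6)=3096, f(7)=-12240, f(8)=48411, f(9)=-191241, f(10)=755676, f(11)=-2985984, f(12)=11798703, f(13)=-46621089; answer -46621089
Step 2: A1 = -46621089; r = 46621089; squarings mod 1194: 403^1=403, 403^2=25, 403^4=625, 403^8=187, 403^16=343, 403^32=637, 403^64=1003, 403^128=661, 403^256=1111, 403^512=919, 403^1024=403, 403^2048=25, 403^4096=625, 403^8192=187, 403^16384=343, 403^32768=637, 403^65536=1003, 403^131072=661, 403^262144=1111, 403^524288=919, 403^1048576=403, 403^2097152=25, 403^4194304=625, 403^8388608=187, 403^16777216=343, 403^33554432=637; 403^46621089 = 403^1 * 403^32 * 403^128 * 403^256 * 403^8192 * 403^16384 * 403^65536 * 403^131072 * 403^262144 * 403^4194304 * 403^8388608 * 403^33554432 = 139 (mod 1194); answer 139
Step 3: A2 = 139; m = 25; a(2) = 2*(9) - 3*(25) = -57; iterating: a(2)=-57, a(3)=-141, a(4)=-111, a(5)=201, a(6)=735, a(7)=867, a(8)=-471, a(9)=-3543, a(10)=-5673; answer -5673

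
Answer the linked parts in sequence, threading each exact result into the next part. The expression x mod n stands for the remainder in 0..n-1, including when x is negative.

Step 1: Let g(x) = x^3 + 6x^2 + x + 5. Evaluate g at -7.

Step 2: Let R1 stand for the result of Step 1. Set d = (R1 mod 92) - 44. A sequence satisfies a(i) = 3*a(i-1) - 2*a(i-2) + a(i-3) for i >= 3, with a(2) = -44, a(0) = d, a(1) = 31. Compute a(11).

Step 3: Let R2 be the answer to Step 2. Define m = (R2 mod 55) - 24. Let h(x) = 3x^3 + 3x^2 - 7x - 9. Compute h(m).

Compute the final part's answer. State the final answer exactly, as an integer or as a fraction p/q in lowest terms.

-11417

Step 1: 1*(-7)^3 + 6*(-7)^2 + 1*(-7)^1 + 5 = (-343) + (294) + (-7) + (5) = -51; answer -51
Step 2: R1 = -51; d = -3; a(3) = 3*(-44) - 2*(31) + 1*(-3) = -197; iterating: a(3)=-197, a(4)=-472, a(5)=-1066, a(6)=-2451, a(7)=-5693, a(8)=-13243, a(9)=-30794, a(10)=-71589, a(11)=-166422; answer -166422
Step 3: R2 = -166422; m = -16; 3*(-16)^3 + 3*(-16)^2 - 7*(-16)^1 - 9 = (-12288) + (768) + (112) + (-9) = -11417; answer -11417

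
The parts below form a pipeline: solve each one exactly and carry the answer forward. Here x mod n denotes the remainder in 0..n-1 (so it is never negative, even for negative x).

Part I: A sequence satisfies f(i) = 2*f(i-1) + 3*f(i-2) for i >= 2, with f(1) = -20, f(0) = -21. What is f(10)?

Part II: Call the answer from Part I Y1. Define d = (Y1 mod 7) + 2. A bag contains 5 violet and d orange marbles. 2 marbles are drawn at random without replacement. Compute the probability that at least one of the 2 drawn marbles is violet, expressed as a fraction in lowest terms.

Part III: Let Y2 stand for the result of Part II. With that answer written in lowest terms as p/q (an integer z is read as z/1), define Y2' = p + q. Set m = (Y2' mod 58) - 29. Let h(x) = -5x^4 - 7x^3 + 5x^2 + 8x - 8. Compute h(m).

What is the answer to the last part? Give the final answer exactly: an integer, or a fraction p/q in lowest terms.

-1311583

Part I: f(2) = 2*(-20) + 3*(-21) = -103; iterating: f(2)=-103, f(3)=-266, f(4)=-841, f(5)=-2480, f(6)=-7483, f(7)=-22406, f(8)=-67261, f(9)=-201740, f(10)=-605263; answer -605263
Part II: Y1 = -605263; d = 8; total draws C(13,2) = 78; complement C(8,2) = 28; favorable 78 - 28 = 50; P = 25/39; answer 25/39
Part III: Y2 = 25/39; threaded value p + q = 64; m = -23; -5*(-23)^4 - 7*(-23)^3 + 5*(-23)^2 + 8*(-23)^1 - 8 = (-1399205) + (85169) + (2645) + (-184) + (-8) = -1311583; answer -1311583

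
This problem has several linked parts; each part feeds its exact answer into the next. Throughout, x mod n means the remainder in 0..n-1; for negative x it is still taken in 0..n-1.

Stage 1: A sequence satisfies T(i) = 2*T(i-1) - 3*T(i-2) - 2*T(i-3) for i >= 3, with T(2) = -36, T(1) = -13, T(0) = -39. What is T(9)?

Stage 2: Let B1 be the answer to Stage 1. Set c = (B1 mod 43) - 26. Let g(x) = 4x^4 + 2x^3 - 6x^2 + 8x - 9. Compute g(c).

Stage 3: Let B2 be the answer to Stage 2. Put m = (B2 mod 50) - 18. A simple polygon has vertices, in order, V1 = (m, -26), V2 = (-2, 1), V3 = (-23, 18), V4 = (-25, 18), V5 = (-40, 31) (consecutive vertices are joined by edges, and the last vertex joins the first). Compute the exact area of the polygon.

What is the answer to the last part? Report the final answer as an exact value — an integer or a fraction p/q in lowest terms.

313

Stage 1: T(3) = 2*(-36) - 3*(-13) - 2*(-39) = 45; iterating: T(3)=45, T(4)=224, T(5)=385, T(6)=8, T(7)=-1587, T(8)=-3968, T(9)=-3191; answer -3191
Stage 2: B1 = -3191; c = 8; 4*(8)^4 + 2*(8)^3 - 6*(8)^2 + 8*(8)^1 - 9 = (16384) + (1024) + (-384) + (64) + (-9) = 17079; answer 17079
Stage 3: B2 = 17079; m = 11; cross terms: (11*1 - -2*-26)=-41, (-2*18 - -23*1)=-13, (-23*18 - -25*18)=36, (-25*31 - -40*18)=-55, (-40*-26 - 11*31)=699; twice the area = |626| = 626; area = 313; answer 313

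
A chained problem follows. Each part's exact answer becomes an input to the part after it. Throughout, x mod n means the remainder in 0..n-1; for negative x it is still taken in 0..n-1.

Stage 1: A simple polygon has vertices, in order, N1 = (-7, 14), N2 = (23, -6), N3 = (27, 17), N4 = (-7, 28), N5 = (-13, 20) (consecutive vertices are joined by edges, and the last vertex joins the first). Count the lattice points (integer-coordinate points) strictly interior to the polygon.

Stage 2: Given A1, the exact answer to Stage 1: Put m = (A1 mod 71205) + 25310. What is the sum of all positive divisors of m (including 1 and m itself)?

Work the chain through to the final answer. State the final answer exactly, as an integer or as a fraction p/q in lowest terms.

38952

Stage 1: cross terms: (-7*-6 - 23*14)=-280, (23*17 - 27*-6)=553, (27*28 - -7*17)=875, (-7*20 - -13*28)=224, (-13*14 - -7*20)=-42; twice the area = |1330| = 1330; area = 665; boundary points = 10 + 1 + 1 + 2 + 6 = 20; strictly interior points = area - boundary/2 + 1 = 656; answer 656
Stage 2: A1 = 656; m = 25966; 25966 = 2 * 12983; sigma = (1 + 2) * (1 + 12983) = 3 * 12984 = 38952; answer 38952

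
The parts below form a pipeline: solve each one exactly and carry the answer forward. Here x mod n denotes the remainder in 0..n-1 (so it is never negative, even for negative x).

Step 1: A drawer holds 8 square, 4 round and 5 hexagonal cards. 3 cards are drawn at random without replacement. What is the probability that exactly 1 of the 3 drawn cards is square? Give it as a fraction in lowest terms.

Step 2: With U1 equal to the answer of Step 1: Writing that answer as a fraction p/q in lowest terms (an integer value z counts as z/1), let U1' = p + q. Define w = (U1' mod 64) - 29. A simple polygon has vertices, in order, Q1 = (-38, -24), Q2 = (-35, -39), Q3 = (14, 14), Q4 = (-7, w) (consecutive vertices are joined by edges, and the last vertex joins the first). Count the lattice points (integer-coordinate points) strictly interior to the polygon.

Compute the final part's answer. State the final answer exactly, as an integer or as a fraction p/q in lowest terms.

1205

Step 1: total draws C(17,3) = 680; favorable C(8,1)*C(9,2) = 288; P = 36/85; answer 36/85
Step 2: U1 = 36/85; threaded value p + q = 121; w = 28; cross terms: (-38*-39 - -35*-24)=642, (-35*14 - 14*-39)=56, (14*28 - -7*14)=490, (-7*-24 - -38*28)=1232; twice the area = |2420| = 2420; area = 1210; boundary points = 3 + 1 + 7 + 1 = 12; strictly interior points = area - boundary/2 + 1 = 1205; answer 1205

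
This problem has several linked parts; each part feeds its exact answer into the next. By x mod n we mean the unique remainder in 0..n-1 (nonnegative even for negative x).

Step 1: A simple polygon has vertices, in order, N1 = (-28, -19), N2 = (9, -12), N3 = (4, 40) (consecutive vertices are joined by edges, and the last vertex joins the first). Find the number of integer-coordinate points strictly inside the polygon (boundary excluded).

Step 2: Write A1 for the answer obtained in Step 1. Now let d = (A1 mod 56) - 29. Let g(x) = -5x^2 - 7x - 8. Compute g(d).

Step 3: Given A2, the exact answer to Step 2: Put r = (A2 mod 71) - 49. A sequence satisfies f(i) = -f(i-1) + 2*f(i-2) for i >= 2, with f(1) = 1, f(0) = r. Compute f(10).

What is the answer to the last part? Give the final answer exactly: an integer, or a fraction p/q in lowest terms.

2395

Step 1: cross terms: (-28*-12 - 9*-19)=507, (9*40 - 4*-12)=408, (4*-19 - -28*40)=1044; twice the area = |1959| = 1959; area = 1959/2; boundary points = 1 + 1 + 1 = 3; strictly interior points = area - boundary/2 + 1 = 979; answer 979
Step 2: A1 = 979; d = -2; -5*(-2)^2 - 7*(-2)^1 - 8 = (-20) + (14) + (-8) = -14; answer -14
Step 3: A2 = -14; r = 8; f(2) = -1*(1) + 2*(8) = 15; iterating: f(2)=15, f(3)=-13, f(4)=43, f(5)=-69, f(6)=155, f(7)=-293, f(8)=603, f(9)=-1189, f(10)=2395; answer 2395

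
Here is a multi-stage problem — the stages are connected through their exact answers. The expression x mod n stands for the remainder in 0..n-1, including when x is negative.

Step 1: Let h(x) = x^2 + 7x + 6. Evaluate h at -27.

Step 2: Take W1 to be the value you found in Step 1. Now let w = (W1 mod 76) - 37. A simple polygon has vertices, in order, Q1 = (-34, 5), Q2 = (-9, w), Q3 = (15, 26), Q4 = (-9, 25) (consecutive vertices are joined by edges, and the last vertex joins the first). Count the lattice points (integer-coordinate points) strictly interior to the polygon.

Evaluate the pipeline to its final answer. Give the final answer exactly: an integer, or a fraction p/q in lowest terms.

Step 1: 1*(-27)^2 + 7*(-27)^1 + 6 = (729) + (-189) + (6) = 546; answer 546
Step 2: W1 = 546; w = -23; cross terms: (-34*-23 - -9*5)=827, (-9*26 - 15*-23)=111, (15*25 - -9*26)=609, (-9*5 - -34*25)=805; twice the area = |2352| = 2352; area = 1176; boundary points = 1 + 1 + 1 + 5 = 8; strictly interior points = area - boundary/2 + 1 = 1173; answer 1173

1173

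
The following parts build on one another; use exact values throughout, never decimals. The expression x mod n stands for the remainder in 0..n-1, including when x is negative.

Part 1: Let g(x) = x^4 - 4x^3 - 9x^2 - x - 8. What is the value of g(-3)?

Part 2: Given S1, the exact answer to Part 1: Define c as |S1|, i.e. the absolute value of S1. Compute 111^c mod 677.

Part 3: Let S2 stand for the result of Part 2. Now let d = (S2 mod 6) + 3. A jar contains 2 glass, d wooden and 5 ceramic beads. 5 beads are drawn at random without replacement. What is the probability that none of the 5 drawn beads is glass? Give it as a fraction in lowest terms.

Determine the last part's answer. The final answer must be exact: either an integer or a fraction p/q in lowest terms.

2/9

Part 1: 1*(-3)^4 - 4*(-3)^3 - 9*(-3)^2 - 1*(-3)^1 - 8 = (81) + (108) + (-81) + (3) + (-8) = 103; answer 103
Part 2: S1 = 103; c = 103; squarings mod 677: 111^1=111, 111^2=135, 111^4=623, 111^8=208, 111^16=613, 111^32=34, 111^64=479; 111^103 = 111^1 * 111^2 * 111^4 * 111^32 * 111^64 = 120 (mod 677); answer 120
Part 3: S2 = 120; d = 3; total draws C(10,5) = 252; favorable C(8,5) = 56; P = 2/9; answer 2/9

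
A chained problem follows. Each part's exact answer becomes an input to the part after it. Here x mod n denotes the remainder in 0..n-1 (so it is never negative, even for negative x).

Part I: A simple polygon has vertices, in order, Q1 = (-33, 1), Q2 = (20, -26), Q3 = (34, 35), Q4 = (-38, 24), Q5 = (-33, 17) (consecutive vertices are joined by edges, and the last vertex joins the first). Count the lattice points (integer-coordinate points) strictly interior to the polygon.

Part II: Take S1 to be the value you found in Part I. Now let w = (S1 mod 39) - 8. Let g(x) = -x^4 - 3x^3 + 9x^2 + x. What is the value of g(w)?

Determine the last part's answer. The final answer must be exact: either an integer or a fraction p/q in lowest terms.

Part I: cross terms: (-33*-26 - 20*1)=838, (20*35 - 34*-26)=1584, (34*24 - -38*35)=2146, (-38*17 - -33*24)=146, (-33*1 - -33*17)=528; twice the area = |5242| = 5242; area = 2621; boundary points = 1 + 1 + 1 + 1 + 16 = 20; strictly interior points = area - boundary/2 + 1 = 2612; answer 2612
Part II: S1 = 2612; w = 30; -1*(30)^4 - 3*(30)^3 + 9*(30)^2 + 1*(30)^1 = (-810000) + (-81000) + (8100) + (30) = -882870; answer -882870

-882870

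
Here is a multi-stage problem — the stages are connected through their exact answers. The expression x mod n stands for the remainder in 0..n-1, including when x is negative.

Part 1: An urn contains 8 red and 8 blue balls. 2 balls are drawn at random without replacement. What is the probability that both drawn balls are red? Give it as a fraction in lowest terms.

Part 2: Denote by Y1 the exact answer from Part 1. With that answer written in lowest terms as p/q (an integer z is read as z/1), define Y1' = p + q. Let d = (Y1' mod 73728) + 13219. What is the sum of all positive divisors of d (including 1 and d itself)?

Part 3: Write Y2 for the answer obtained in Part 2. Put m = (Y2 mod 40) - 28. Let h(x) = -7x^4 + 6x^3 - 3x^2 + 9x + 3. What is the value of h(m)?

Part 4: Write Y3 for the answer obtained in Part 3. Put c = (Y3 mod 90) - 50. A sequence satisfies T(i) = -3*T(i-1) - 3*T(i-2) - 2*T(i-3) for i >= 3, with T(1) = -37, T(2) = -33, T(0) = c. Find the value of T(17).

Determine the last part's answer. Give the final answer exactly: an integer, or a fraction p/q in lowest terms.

3713787

Part 1: total draws C(16,2) = 120; favorable C(8,2) = 28; P = 7/30; answer 7/30
Part 2: Y1 = 7/30; threaded value p + q = 37; d = 13256; 13256 = 2^3 * 1657; sigma = (1 + 2 + 4 + 8) * (1 + 1657) = 15 * 1658 = 24870; answer 24870
Part 3: Y2 = 24870; m = 2; -7*(2)^4 + 6*(2)^3 - 3*(2)^2 + 9*(2)^1 + 3 = (-112) + (48) + (-12) + (18) + (3) = -55; answer -55
Part 4: Y3 = -55; c = -15; T(3) = -3*(-33) - 3*(-37) - 2*(-15) = 240; iterating: T(3)=240, T(4)=-547, T(5)=987, T(6)=-1800, T(7)=3533, T(8)=-7173, T(9)=14520, T(10)=-29107, T(11)=58107, T(12)=-116040, T(13)=232013, T(14)=-464133, T(15)=928440, T(16)=-1856947, T(17)=3713787; answer 3713787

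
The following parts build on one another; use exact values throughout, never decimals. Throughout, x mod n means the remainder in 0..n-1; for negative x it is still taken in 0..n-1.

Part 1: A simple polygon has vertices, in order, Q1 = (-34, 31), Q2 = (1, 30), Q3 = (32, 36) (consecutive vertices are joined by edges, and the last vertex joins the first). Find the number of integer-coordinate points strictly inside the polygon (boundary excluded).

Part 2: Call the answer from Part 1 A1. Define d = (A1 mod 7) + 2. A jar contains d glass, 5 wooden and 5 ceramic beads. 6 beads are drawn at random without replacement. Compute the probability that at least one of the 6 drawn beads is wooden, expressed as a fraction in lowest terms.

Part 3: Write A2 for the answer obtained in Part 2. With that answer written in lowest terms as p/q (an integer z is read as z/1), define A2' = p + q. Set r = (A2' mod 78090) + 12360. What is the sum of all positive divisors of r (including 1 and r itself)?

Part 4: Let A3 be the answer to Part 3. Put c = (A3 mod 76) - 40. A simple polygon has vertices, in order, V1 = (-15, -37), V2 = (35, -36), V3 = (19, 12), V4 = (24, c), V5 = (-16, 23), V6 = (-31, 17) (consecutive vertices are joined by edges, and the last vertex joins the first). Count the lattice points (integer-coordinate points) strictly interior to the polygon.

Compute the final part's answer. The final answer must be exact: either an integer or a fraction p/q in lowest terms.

2862

Part 1: cross terms: (-34*30 - 1*31)=-1051, (1*36 - 32*30)=-924, (32*31 - -34*36)=2216; twice the area = |241| = 241; area = 241/2; boundary points = 1 + 1 + 1 = 3; strictly interior points = area - boundary/2 + 1 = 120; answer 120
Part 2: A1 = 120; d = 3; total draws C(13,6) = 1716; complement C(8,6) = 28; favorable 1716 - 28 = 1688; P = 422/429; answer 422/429
Part 3: A2 = 422/429; threaded value p + q = 851; r = 13211; 13211 = 11 * 1201; sigma = (1 + 11) * (1 + 1201) = 12 * 1202 = 14424; answer 14424
Part 4: A3 = 14424; c = 20; cross terms: (-15*-36 - 35*-37)=1835, (35*12 - 19*-36)=1104, (19*20 - 24*12)=92, (24*23 - -16*20)=872, (-16*17 - -31*23)=441, (-31*-37 - -15*17)=1402; twice the area = |5746| = 5746; area = 2873; boundary points = 1 + 16 + 1 + 1 + 3 + 2 = 24; strictly interior points = area - boundary/2 + 1 = 2862; answer 2862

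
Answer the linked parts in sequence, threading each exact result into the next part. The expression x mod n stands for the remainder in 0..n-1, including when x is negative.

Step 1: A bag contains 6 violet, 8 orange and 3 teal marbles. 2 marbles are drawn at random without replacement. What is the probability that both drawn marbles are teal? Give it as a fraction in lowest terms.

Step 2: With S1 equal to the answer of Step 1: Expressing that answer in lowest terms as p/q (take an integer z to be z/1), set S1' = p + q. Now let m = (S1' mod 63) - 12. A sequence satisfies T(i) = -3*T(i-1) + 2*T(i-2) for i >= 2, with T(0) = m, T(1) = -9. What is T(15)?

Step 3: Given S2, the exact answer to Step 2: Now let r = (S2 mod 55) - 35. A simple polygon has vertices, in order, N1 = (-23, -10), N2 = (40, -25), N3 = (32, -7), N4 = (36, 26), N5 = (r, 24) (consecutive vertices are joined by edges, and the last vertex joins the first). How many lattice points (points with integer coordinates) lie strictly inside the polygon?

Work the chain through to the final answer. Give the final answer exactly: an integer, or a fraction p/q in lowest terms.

1814

Step 1: total draws C(17,2) = 136; favorable C(3,2) = 3; P = 3/136; answer 3/136
Step 2: S1 = 3/136; threaded value p + q = 139; m = 1; T(2) = -3*(-9) + 2*(1) = 29; iterating: T(2)=29, T(3)=-105, T(4)=373, T(5)=-1329, T(6)=4733, T(7)=-16857, T(8)=60037, T(9)=-213825, T(10)=761549, T(11)=-2712297, T(12)=9659989, T(13)=-34404561, T(14)=122533661, T(15)=-436410105; answer -436410105
Step 3: S2 = -436410105; r = 10; cross terms: (-23*-25 - 40*-10)=975, (40*-7 - 32*-25)=520, (32*26 - 36*-7)=1084, (36*24 - 10*26)=604, (10*-10 - -23*24)=452; twice the area = |3635| = 3635; area = 3635/2; boundary points = 3 + 2 + 1 + 2 + 1 = 9; strictly interior points = area - boundary/2 + 1 = 1814; answer 1814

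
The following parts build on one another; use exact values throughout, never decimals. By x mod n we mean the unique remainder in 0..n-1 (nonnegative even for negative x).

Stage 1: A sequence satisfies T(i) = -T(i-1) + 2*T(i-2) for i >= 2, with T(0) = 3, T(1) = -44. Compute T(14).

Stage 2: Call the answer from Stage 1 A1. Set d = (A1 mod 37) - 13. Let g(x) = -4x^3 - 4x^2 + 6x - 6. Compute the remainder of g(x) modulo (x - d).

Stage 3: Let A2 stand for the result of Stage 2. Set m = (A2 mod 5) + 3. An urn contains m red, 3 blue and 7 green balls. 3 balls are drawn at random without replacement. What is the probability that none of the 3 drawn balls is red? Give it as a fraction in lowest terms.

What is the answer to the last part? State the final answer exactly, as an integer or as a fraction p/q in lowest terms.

Stage 1: T(2) = -1*(-44) + 2*(3) = 50; iterating: T(2)=50, T(3)=-138, T(4)=238, T(5)=-514, T(6)=990, T(7)=-2018, T(8)=3998, T(9)=-8034, T(10)=16030, T(11)=-32098, T(12)=64158, T(13)=-128354, T(14)=256670; answer 256670
Stage 2: A1 = 256670; d = -12; remainder = value at the root: -4*(-12)^3 - 4*(-12)^2 + 6*(-12)^1 - 6 = (6912) + (-576) + (-72) + (-6) = 6258; answer 6258
Stage 3: A2 = 6258; m = 6; total draws C(16,3) = 560; favorable C(10,3) = 120; P = 3/14; answer 3/14

3/14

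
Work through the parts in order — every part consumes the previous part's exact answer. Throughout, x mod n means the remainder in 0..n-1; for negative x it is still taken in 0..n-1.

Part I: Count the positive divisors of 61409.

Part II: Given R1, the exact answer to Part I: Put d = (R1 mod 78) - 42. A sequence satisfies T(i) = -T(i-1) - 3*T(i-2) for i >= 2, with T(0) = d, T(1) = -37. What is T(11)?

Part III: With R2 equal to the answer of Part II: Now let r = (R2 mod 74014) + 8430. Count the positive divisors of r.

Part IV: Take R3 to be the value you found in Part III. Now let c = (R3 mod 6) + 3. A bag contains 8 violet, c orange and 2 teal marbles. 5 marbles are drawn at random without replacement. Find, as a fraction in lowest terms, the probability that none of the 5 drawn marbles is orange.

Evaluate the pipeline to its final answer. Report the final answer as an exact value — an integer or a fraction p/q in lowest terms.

9/221

Part I: 61409 is prime, so its only divisors are 1 and 61409; count = 2; answer 2
Part II: R1 = 2; d = -40; T(2) = -1*(-37) - 3*(-40) = 157; iterating: T(2)=157, T(3)=-46, T(4)=-425, T(5)=563, T(6)=712, T(7)=-2401, T(8)=265, T(9)=6938, T(10)=-7733, T(11)=-13081; answer -13081
Part III: R2 = -13081; r = 69363; 69363 = 3^3 * 7 * 367; number of divisors = (3+1) * (1+1) * (1+1) = 16; answer 16
Part IV: R3 = 16; c = 7; total draws C(17,5) = 6188; favorable C(10,5) = 252; P = 9/221; answer 9/221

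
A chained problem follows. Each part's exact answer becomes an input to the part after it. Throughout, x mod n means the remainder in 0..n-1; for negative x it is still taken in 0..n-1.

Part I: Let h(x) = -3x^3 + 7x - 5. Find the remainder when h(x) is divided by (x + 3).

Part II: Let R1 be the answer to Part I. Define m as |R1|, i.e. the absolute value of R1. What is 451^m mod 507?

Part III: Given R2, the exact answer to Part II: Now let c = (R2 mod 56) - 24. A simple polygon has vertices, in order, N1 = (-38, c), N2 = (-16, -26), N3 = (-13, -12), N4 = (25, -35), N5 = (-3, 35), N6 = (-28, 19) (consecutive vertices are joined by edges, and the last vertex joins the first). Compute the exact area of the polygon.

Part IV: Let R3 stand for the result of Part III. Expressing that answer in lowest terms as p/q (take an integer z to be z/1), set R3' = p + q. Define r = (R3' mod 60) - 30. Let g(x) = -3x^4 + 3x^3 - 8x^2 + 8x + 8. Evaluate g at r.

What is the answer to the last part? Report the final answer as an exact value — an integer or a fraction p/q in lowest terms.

-22582

Part I: remainder = value at the root: -3*(-3)^3 + 7*(-3)^1 - 5 = (81) + (-21) + (-5) = 55; answer 55
Part II: R1 = 55; m = 55; squarings mod 507: 451^1=451, 451^2=94, 451^4=217, 451^8=445, 451^16=295, 451^32=328; 451^55 = 451^1 * 451^2 * 451^4 * 451^16 * 451^32 = 295 (mod 507); answer 295
Part III: R2 = 295; c = -9; cross terms: (-38*-26 - -16*-9)=844, (-16*-12 - -13*-26)=-146, (-13*-35 - 25*-12)=755, (25*35 - -3*-35)=770, (-3*19 - -28*35)=923, (-28*-9 - -38*19)=974; twice the area = |4120| = 4120; area = 2060; answer 2060
Part IV: R3 = 2060; threaded value p + q = 2061; r = -9; -3*(-9)^4 + 3*(-9)^3 - 8*(-9)^2 + 8*(-9)^1 + 8 = (-19683) + (-2187) + (-648) + (-72) + (8) = -22582; answer -22582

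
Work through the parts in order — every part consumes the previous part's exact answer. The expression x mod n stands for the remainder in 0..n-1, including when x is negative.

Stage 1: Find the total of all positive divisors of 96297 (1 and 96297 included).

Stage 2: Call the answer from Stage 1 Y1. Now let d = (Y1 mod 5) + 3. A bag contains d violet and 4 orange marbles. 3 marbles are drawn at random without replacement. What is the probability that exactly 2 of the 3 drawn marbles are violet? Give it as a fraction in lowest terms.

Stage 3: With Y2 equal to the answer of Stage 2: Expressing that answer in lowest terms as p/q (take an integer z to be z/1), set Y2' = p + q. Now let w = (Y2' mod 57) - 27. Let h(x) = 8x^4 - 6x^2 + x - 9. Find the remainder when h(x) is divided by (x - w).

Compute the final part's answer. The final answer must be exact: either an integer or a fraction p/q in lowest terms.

Stage 1: 96297 = 3 * 32099; sigma = (1 + 3) * (1 + 32099) = 4 * 32100 = 128400; answer 128400
Stage 2: Y1 = 128400; d = 3; total draws C(7,3) = 35; favorable C(3,2)*C(4,1) = 12; P = 12/35; answer 12/35
Stage 3: Y2 = 12/35; threaded value p + q = 47; w = 20; remainder = value at the root: 8*(20)^4 - 6*(20)^2 + 1*(20)^1 - 9 = (1280000) + (-2400) + (20) + (-9) = 1277611; answer 1277611

1277611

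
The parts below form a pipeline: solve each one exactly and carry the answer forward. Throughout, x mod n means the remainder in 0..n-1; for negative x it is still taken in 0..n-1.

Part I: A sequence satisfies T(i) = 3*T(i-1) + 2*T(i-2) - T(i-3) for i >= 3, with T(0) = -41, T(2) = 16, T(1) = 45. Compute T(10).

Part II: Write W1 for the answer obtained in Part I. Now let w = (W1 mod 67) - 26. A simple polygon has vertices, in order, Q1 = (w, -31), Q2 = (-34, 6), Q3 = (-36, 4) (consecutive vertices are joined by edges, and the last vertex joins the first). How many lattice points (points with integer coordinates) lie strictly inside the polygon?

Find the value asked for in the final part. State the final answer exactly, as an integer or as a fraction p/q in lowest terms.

Part I: T(3) = 3*(16) + 2*(45) - 1*(-41) = 179; iterating: T(3)=179, T(4)=524, T(5)=1914, T(6)=6611, T(7)=23137, T(8)=80719, T(9)=281820, T(10)=983761; answer 983761
Part II: W1 = 983761; w = -26; cross terms: (-26*6 - -34*-31)=-1210, (-34*4 - -36*6)=80, (-36*-31 - -26*4)=1220; twice the area = |90| = 90; area = 45; boundary points = 1 + 2 + 5 = 8; strictly interior points = area - boundary/2 + 1 = 42; answer 42

42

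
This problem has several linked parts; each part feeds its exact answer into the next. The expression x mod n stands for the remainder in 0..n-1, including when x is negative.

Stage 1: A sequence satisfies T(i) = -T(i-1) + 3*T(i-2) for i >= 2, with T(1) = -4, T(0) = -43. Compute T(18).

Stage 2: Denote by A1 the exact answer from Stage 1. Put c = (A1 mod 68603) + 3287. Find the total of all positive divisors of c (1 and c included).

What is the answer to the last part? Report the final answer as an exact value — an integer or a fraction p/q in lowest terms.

Stage 1: T(2) = -1*(-4) + 3*(-43) = -125; iterating: T(2)=-125, T(3)=113, T(4)=-488, T(5)=827, T(6)=-2291, T(7)=4772, T(8)=-11645, T(9)=25961, T(10)=-60896, T(11)=138779, T(12)=-321467, T(13)=737804, T(14)=-1702205, T(15)=3915617, T(16)=-9022232, T(17)=20769083, T(18)=-47835779; answer -47835779
Stage 2: A1 = -47835779; c = 52402; 52402 = 2 * 7 * 19 * 197; sigma = (1 + 2) * (1 + 7) * (1 + 19) * (1 + 197) = 3 * 8 * 20 * 198 = 95040; answer 95040

95040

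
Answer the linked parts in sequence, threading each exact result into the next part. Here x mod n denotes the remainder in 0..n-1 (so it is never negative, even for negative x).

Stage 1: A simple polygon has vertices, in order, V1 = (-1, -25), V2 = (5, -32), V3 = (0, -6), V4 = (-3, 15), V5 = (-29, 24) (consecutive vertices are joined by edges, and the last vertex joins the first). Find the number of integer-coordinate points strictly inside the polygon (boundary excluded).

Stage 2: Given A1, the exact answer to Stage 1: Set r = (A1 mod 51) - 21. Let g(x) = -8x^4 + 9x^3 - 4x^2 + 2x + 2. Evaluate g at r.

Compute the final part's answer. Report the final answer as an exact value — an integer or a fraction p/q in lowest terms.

Stage 1: cross terms: (-1*-32 - 5*-25)=157, (5*-6 - 0*-32)=-30, (0*15 - -3*-6)=-18, (-3*24 - -29*15)=363, (-29*-25 - -1*24)=749; twice the area = |1221| = 1221; area = 1221/2; boundary points = 1 + 1 + 3 + 1 + 7 = 13; strictly interior points = area - boundary/2 + 1 = 605; answer 605
Stage 2: A1 = 605; r = 23; -8*(23)^4 + 9*(23)^3 - 4*(23)^2 + 2*(23)^1 + 2 = (-2238728) + (109503) + (-2116) + (46) + (2) = -2131293; answer -2131293

-2131293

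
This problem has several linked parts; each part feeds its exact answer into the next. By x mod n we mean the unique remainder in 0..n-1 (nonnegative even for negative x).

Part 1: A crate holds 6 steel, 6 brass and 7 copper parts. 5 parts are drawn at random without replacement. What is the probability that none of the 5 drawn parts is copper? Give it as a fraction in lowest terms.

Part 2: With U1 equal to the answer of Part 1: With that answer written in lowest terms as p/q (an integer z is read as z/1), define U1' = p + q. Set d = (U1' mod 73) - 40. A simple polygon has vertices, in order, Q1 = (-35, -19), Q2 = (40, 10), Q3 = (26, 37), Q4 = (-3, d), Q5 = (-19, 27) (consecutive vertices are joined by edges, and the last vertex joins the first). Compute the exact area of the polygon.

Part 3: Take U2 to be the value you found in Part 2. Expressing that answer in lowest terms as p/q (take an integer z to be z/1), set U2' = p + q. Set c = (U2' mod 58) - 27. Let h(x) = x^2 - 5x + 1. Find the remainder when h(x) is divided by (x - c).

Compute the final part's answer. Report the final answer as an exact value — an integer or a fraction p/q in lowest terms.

205

Part 1: total draws C(19,5) = 11628; favorable C(12,5) = 792; P = 22/323; answer 22/323
Part 2: U1 = 22/323; threaded value p + q = 345; d = 13; cross terms: (-35*10 - 40*-19)=410, (40*37 - 26*10)=1220, (26*13 - -3*37)=449, (-3*27 - -19*13)=166, (-19*-19 - -35*27)=1306; twice the area = |3551| = 3551; area = 3551/2; answer 3551/2
Part 3: U2 = 3551/2; threaded value p + q = 3553; c = -12; remainder = value at the root: 1*(-12)^2 - 5*(-12)^1 + 1 = (144) + (60) + (1) = 205; answer 205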